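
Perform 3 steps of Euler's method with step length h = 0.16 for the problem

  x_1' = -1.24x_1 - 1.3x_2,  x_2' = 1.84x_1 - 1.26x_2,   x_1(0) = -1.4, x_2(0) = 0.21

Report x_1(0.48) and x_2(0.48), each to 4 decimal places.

Euler on (x_1,x_2): x_1_{n+1} = x_1_n + h·x_1', x_2_{n+1} = x_2_n + h·x_2'.
0.000000: (-1.400000, 0.210000); f=(1.463000, -2.840600) → (-1.165920, -0.244496)
0.160000: (-1.165920, -0.244496); f=(1.763586, -1.837228) → (-0.883746, -0.538452)
0.320000: (-0.883746, -0.538452); f=(1.795834, -0.947643) → (-0.596413, -0.690075)
(x_1(0.48), x_2(0.48)) ≈ (-0.5964, -0.6901)

-0.5964, -0.6901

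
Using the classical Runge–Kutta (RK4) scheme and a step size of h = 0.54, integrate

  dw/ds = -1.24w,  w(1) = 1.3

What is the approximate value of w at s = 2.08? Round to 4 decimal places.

RK4: k1 = f(s_n, w_n); k2 = f(s_n + h/2, w_n + (h/2)·k1); k3 = f(s_n + h/2, w_n + (h/2)·k2); k4 = f(s_n + h, w_n + h·k3); w_{n+1} = w_n + (h/6)·(k1 + 2k2 + 2k3 + k4).
s=1.000000, w=1.300000:
  k1 = f(1.000000, 1.300000) = -1.612000
  k2 = f(1.270000, 0.864760) = -1.072302
  k3 = f(1.270000, 1.010478) = -1.252993
  k4 = f(1.540000, 0.623384) = -0.772996
  w ← 1.300000 + (0.54/6)·(k1 + 2k2 + 2k3 + k4) = 0.666797
s=1.540000, w=0.666797:
  k1 = f(1.540000, 0.666797) = -0.826829
  k2 = f(1.810000, 0.443553) = -0.550006
  k3 = f(1.810000, 0.518295) = -0.642686
  k4 = f(2.080000, 0.319747) = -0.396486
  w ← 0.666797 + (0.54/6)·(k1 + 2k2 + 2k3 + k4) = 0.342014
w(2.08) ≈ 0.3420

0.3420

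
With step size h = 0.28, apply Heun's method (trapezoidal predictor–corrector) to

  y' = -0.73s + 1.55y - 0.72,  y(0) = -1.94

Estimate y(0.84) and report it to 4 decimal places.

Heun: k1 = f(s_n, y_n); k2 = f(s_n + h, y_n + h·k1); y_{n+1} = y_n + (h/2)·(k1 + k2).
s=0.000000, y=-1.940000:
  k1 = f(0.000000, -1.940000) = -3.727000
  k2 = f(0.280000, -2.983560) = -5.548918
  y ← -1.940000 + (0.28/2)·(-3.727000 + (-5.548918)) = -3.238629
s=0.280000, y=-3.238629:
  k1 = f(0.280000, -3.238629) = -5.944274
  k2 = f(0.560000, -4.903025) = -8.728489
  y ← -3.238629 + (0.28/2)·(-5.944274 + (-8.728489)) = -5.292815
s=0.560000, y=-5.292815:
  k1 = f(0.560000, -5.292815) = -9.332664
  k2 = f(0.840000, -7.905961) = -13.587440
  y ← -5.292815 + (0.28/2)·(-9.332664 + (-13.587440)) = -8.501630
y(0.84) ≈ -8.5016

-8.5016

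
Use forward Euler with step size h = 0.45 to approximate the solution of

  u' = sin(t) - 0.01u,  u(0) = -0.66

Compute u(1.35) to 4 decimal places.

-0.1038

Euler: u_{n+1} = u_n + h·f(t_n, u_n).
t=0.000000, u=-0.660000: f=0.006600 → u ← -0.660000 + 0.45·0.006600 = -0.657030
t=0.450000, u=-0.657030: f=0.441536 → u ← -0.657030 + 0.45·0.441536 = -0.458339
t=0.900000, u=-0.458339: f=0.787910 → u ← -0.458339 + 0.45·0.787910 = -0.103779
u(1.35) ≈ -0.1038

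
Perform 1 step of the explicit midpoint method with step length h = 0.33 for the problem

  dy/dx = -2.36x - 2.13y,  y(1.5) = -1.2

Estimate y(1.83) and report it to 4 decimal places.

Midpoint: k1 = f(x_n, y_n); k2 = f(x_n + h/2, y_n + (h/2)·k1); y_{n+1} = y_n + h·k2.
x=1.500000, y=-1.200000:
  k1 = f(1.500000, -1.200000) = -0.984000
  k2 = f(1.665000, -1.362360) = -1.027573
  y ← -1.200000 + 0.33·(-1.027573) = -1.539099
y(1.83) ≈ -1.5391

-1.5391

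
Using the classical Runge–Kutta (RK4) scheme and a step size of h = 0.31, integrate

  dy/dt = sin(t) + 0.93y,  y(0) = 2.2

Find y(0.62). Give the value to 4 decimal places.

RK4: k1 = f(t_n, y_n); k2 = f(t_n + h/2, y_n + (h/2)·k1); k3 = f(t_n + h/2, y_n + (h/2)·k2); k4 = f(t_n + h, y_n + h·k3); y_{n+1} = y_n + (h/6)·(k1 + 2k2 + 2k3 + k4).
t=0.000000, y=2.200000:
  k1 = f(0.000000, 2.200000) = 2.046000
  k2 = f(0.155000, 2.517130) = 2.495311
  k3 = f(0.155000, 2.586773) = 2.560079
  k4 = f(0.310000, 2.993625) = 3.089129
  y ← 2.200000 + (0.31/6)·(k1 + 2k2 + 2k3 + k4) = 2.987705
t=0.310000, y=2.987705:
  k1 = f(0.310000, 2.987705) = 3.083625
  k2 = f(0.465000, 3.465667) = 3.671493
  k3 = f(0.465000, 3.556787) = 3.756235
  k4 = f(0.620000, 4.152138) = 4.442524
  y ← 2.987705 + (0.31/6)·(k1 + 2k2 + 2k3 + k4) = 4.144088
y(0.62) ≈ 4.1441

4.1441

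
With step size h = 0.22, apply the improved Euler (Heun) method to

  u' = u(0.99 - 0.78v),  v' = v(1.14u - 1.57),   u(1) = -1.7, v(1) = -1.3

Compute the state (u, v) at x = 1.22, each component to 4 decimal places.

-2.4039, -0.6560

Heun on (u,v): k1 = f(x_n, state_n); k2 = f(x_n + h, state_n + h·k1); state_{n+1} = state_n + (h/2)·(k1 + k2).
1.000000: (-1.700000, -1.300000)
  k1 = (-3.406800, 4.560400)
  predictor → (-2.449496, -0.296712)
  k2 = (-2.991901, 1.294384)
  → (-2.403857, -0.655974)
(u(1.22), v(1.22)) ≈ (-2.4039, -0.6560)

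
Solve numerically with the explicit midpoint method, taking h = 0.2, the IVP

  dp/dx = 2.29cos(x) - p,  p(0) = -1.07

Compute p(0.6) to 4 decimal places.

0.3674

Midpoint: k1 = f(x_n, p_n); k2 = f(x_n + h/2, p_n + (h/2)·k1); p_{n+1} = p_n + h·k2.
x=0.000000, p=-1.070000:
  k1 = f(0.000000, -1.070000) = 3.360000
  k2 = f(0.100000, -0.734000) = 3.012560
  p ← -1.070000 + 0.2·3.012560 = -0.467488
x=0.200000, p=-0.467488:
  k1 = f(0.200000, -0.467488) = 2.711841
  k2 = f(0.300000, -0.196304) = 2.384025
  p ← -0.467488 + 0.2·2.384025 = 0.009317
x=0.400000, p=0.009317:
  k1 = f(0.400000, 0.009317) = 2.099913
  k2 = f(0.500000, 0.219308) = 1.790356
  p ← 0.009317 + 0.2·1.790356 = 0.367388
p(0.6) ≈ 0.3674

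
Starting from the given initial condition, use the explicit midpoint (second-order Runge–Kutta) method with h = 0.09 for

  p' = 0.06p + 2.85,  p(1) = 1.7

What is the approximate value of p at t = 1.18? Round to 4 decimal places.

2.2342

Midpoint: k1 = f(t_n, p_n); k2 = f(t_n + h/2, p_n + (h/2)·k1); p_{n+1} = p_n + h·k2.
t=1.000000, p=1.700000:
  k1 = f(1.000000, 1.700000) = 2.952000
  k2 = f(1.045000, 1.832840) = 2.959970
  p ← 1.700000 + 0.09·2.959970 = 1.966397
t=1.090000, p=1.966397:
  k1 = f(1.090000, 1.966397) = 2.967984
  k2 = f(1.135000, 2.099957) = 2.975997
  p ← 1.966397 + 0.09·2.975997 = 2.234237
p(1.18) ≈ 2.2342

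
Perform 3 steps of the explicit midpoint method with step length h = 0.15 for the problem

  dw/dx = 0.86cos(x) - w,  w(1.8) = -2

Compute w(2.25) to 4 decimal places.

Midpoint: k1 = f(x_n, w_n); k2 = f(x_n + h/2, w_n + (h/2)·k1); w_{n+1} = w_n + h·k2.
x=1.800000, w=-2.000000:
  k1 = f(1.800000, -2.000000) = 1.804606
  k2 = f(1.875000, -1.864655) = 1.607056
  w ← -2.000000 + 0.15·1.607056 = -1.758942
x=1.950000, w=-1.758942:
  k1 = f(1.950000, -1.758942) = 1.440586
  k2 = f(2.025000, -1.650898) = 1.273575
  w ← -1.758942 + 0.15·1.273575 = -1.567905
x=2.100000, w=-1.567905:
  k1 = f(2.100000, -1.567905) = 1.133738
  k2 = f(2.175000, -1.482875) = 0.994303
  w ← -1.567905 + 0.15·0.994303 = -1.418760
w(2.25) ≈ -1.4188

-1.4188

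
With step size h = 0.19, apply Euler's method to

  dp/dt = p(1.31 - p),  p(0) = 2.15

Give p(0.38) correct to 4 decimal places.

1.6363

Euler: p_{n+1} = p_n + h·f(t_n, p_n).
t=0.000000, p=2.150000: f=-1.806000 → p ← 2.150000 + 0.19·(-1.806000) = 1.806860
t=0.190000, p=1.806860: f=-0.897756 → p ← 1.806860 + 0.19·(-0.897756) = 1.636286
p(0.38) ≈ 1.6363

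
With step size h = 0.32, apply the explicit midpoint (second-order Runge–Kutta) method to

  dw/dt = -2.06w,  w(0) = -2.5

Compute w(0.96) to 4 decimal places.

Midpoint: k1 = f(t_n, w_n); k2 = f(t_n + h/2, w_n + (h/2)·k1); w_{n+1} = w_n + h·k2.
t=0.000000, w=-2.500000:
  k1 = f(0.000000, -2.500000) = 5.150000
  k2 = f(0.160000, -1.676000) = 3.452560
  w ← -2.500000 + 0.32·3.452560 = -1.395181
t=0.320000, w=-1.395181:
  k1 = f(0.320000, -1.395181) = 2.874072
  k2 = f(0.480000, -0.935329) = 1.926778
  w ← -1.395181 + 0.32·1.926778 = -0.778612
t=0.640000, w=-0.778612:
  k1 = f(0.640000, -0.778612) = 1.603940
  k2 = f(0.800000, -0.521981) = 1.075282
  w ← -0.778612 + 0.32·1.075282 = -0.434522
w(0.96) ≈ -0.4345

-0.4345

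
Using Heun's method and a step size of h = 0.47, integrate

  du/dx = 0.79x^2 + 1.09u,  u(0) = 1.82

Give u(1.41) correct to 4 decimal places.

9.1793

Heun: k1 = f(x_n, u_n); k2 = f(x_n + h, u_n + h·k1); u_{n+1} = u_n + (h/2)·(k1 + k2).
x=0.000000, u=1.820000:
  k1 = f(0.000000, 1.820000) = 1.983800
  k2 = f(0.470000, 2.752386) = 3.174612
  u ← 1.820000 + (0.47/2)·(1.983800 + 3.174612) = 3.032227
x=0.470000, u=3.032227:
  k1 = f(0.470000, 3.032227) = 3.479638
  k2 = f(0.940000, 4.667657) = 5.785790
  u ← 3.032227 + (0.47/2)·(3.479638 + 5.785790) = 5.209602
x=0.940000, u=5.209602:
  k1 = f(0.940000, 5.209602) = 6.376511
  k2 = f(1.410000, 8.206562) = 10.515752
  u ← 5.209602 + (0.47/2)·(6.376511 + 10.515752) = 9.179284
u(1.41) ≈ 9.1793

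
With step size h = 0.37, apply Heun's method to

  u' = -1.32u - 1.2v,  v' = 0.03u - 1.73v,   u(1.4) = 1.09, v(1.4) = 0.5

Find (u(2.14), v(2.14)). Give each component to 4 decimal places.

Heun on (u,v): k1 = f(x_n, state_n); k2 = f(x_n + h, state_n + h·k1); state_{n+1} = state_n + (h/2)·(k1 + k2).
1.400000: (1.090000, 0.500000)
  k1 = (-2.038800, -0.832300)
  predictor → (0.335644, 0.192049)
  k2 = (-0.673509, -0.322175)
  → (0.588223, 0.286422)
1.770000: (0.588223, 0.286422)
  k1 = (-1.120161, -0.477863)
  predictor → (0.173763, 0.109613)
  k2 = (-0.360903, -0.184417)
  → (0.314226, 0.163900)
(u(2.14), v(2.14)) ≈ (0.3142, 0.1639)

0.3142, 0.1639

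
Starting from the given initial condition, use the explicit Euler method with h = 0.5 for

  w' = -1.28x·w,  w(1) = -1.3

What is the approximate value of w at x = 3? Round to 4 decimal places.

-0.0031

Euler: w_{n+1} = w_n + h·f(x_n, w_n).
x=1.000000, w=-1.300000: f=1.664000 → w ← -1.300000 + 0.5·1.664000 = -0.468000
x=1.500000, w=-0.468000: f=0.898560 → w ← -0.468000 + 0.5·0.898560 = -0.018720
x=2.000000, w=-0.018720: f=0.047923 → w ← -0.018720 + 0.5·0.047923 = 0.005242
x=2.500000, w=0.005242: f=-0.016773 → w ← 0.005242 + 0.5·(-0.016773) = -0.003145
w(3) ≈ -0.0031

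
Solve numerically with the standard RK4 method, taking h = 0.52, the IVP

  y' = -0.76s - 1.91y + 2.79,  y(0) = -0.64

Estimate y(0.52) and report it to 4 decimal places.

0.5910

RK4: k1 = f(s_n, y_n); k2 = f(s_n + h/2, y_n + (h/2)·k1); k3 = f(s_n + h/2, y_n + (h/2)·k2); k4 = f(s_n + h, y_n + h·k3); y_{n+1} = y_n + (h/6)·(k1 + 2k2 + 2k3 + k4).
s=0.000000, y=-0.640000:
  k1 = f(0.000000, -0.640000) = 4.012400
  k2 = f(0.260000, 0.403224) = 1.822242
  k3 = f(0.260000, -0.166217) = 2.909875
  k4 = f(0.520000, 0.873135) = 0.727113
  y ← -0.640000 + (0.52/6)·(k1 + 2k2 + 2k3 + k4) = 0.590991
y(0.52) ≈ 0.5910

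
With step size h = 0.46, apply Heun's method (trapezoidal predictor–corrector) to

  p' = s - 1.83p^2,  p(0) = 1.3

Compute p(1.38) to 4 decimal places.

0.8104

Heun: k1 = f(s_n, p_n); k2 = f(s_n + h, p_n + h·k1); p_{n+1} = p_n + (h/2)·(k1 + k2).
s=0.000000, p=1.300000:
  k1 = f(0.000000, 1.300000) = -3.092700
  k2 = f(0.460000, -0.122642) = 0.432475
  p ← 1.300000 + (0.46/2)·(-3.092700 + 0.432475) = 0.688148
s=0.460000, p=0.688148:
  k1 = f(0.460000, 0.688148) = -0.406593
  k2 = f(0.920000, 0.501116) = 0.460456
  p ← 0.688148 + (0.46/2)·(-0.406593 + 0.460456) = 0.700537
s=0.920000, p=0.700537:
  k1 = f(0.920000, 0.700537) = 0.021924
  k2 = f(1.380000, 0.710622) = 0.455880
  p ← 0.700537 + (0.46/2)·(0.021924 + 0.455880) = 0.810432
p(1.38) ≈ 0.8104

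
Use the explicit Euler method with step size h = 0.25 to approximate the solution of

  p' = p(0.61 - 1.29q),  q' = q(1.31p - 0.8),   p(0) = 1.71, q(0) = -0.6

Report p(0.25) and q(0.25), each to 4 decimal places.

2.3017, -0.8160

Euler on (p,q): p_{n+1} = p_n + h·p', q_{n+1} = q_n + h·q'.
0.000000: (1.710000, -0.600000); f=(2.366640, -0.864060) → (2.301660, -0.816015)
(p(0.25), q(0.25)) ≈ (2.3017, -0.8160)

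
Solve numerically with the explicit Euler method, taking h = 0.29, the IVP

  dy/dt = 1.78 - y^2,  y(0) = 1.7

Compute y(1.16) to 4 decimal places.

Euler: y_{n+1} = y_n + h·f(t_n, y_n).
t=0.000000, y=1.700000: f=-1.110000 → y ← 1.700000 + 0.29·(-1.110000) = 1.378100
t=0.290000, y=1.378100: f=-0.119160 → y ← 1.378100 + 0.29·(-0.119160) = 1.343544
t=0.580000, y=1.343544: f=-0.025110 → y ← 1.343544 + 0.29·(-0.025110) = 1.336262
t=0.870000, y=1.336262: f=-0.005596 → y ← 1.336262 + 0.29·(-0.005596) = 1.334639
y(1.16) ≈ 1.3346

1.3346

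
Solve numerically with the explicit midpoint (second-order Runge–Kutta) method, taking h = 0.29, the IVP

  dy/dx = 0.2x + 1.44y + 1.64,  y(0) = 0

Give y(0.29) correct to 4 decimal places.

0.5833

Midpoint: k1 = f(x_n, y_n); k2 = f(x_n + h/2, y_n + (h/2)·k1); y_{n+1} = y_n + h·k2.
x=0.000000, y=0.000000:
  k1 = f(0.000000, 0.000000) = 1.640000
  k2 = f(0.145000, 0.237800) = 2.011432
  y ← 0.000000 + 0.29·2.011432 = 0.583315
y(0.29) ≈ 0.5833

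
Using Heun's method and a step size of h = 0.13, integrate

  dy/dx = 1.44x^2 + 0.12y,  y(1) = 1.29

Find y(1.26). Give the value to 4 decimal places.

Heun: k1 = f(x_n, y_n); k2 = f(x_n + h, y_n + h·k1); y_{n+1} = y_n + (h/2)·(k1 + k2).
x=1.000000, y=1.290000:
  k1 = f(1.000000, 1.290000) = 1.594800
  k2 = f(1.130000, 1.497324) = 2.018415
  y ← 1.290000 + (0.13/2)·(1.594800 + 2.018415) = 1.524859
x=1.130000, y=1.524859:
  k1 = f(1.130000, 1.524859) = 2.021719
  k2 = f(1.260000, 1.787682) = 2.500666
  y ← 1.524859 + (0.13/2)·(2.021719 + 2.500666) = 1.818814
y(1.26) ≈ 1.8188

1.8188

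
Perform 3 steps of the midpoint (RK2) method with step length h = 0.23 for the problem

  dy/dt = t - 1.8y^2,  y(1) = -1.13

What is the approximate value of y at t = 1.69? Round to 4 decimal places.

-9.4967

Midpoint: k1 = f(t_n, y_n); k2 = f(t_n + h/2, y_n + (h/2)·k1); y_{n+1} = y_n + h·k2.
t=1.000000, y=-1.130000:
  k1 = f(1.000000, -1.130000) = -1.298420
  k2 = f(1.115000, -1.279318) = -1.830980
  y ← -1.130000 + 0.23·(-1.830980) = -1.551125
t=1.230000, y=-1.551125:
  k1 = f(1.230000, -1.551125) = -3.100781
  k2 = f(1.345000, -1.907715) = -5.205879
  y ← -1.551125 + 0.23·(-5.205879) = -2.748477
t=1.460000, y=-2.748477:
  k1 = f(1.460000, -2.748477) = -12.137431
  k2 = f(1.575000, -4.144282) = -29.340132
  y ← -2.748477 + 0.23·(-29.340132) = -9.496708
y(1.69) ≈ -9.4967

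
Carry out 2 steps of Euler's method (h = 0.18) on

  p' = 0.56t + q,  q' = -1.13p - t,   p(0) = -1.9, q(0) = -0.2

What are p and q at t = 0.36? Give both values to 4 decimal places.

-1.8843, 0.5478

Euler on (p,q): p_{n+1} = p_n + h·p', q_{n+1} = q_n + h·q'.
0.000000: (-1.900000, -0.200000); f=(-0.200000, 2.147000) → (-1.936000, 0.186460)
0.180000: (-1.936000, 0.186460); f=(0.287260, 2.007680) → (-1.884293, 0.547842)
(p(0.36), q(0.36)) ≈ (-1.8843, 0.5478)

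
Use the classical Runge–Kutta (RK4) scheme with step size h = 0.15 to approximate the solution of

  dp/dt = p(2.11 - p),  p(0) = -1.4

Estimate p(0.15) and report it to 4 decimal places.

RK4: k1 = f(t_n, p_n); k2 = f(t_n + h/2, p_n + (h/2)·k1); k3 = f(t_n + h/2, p_n + (h/2)·k2); k4 = f(t_n + h, p_n + h·k3); p_{n+1} = p_n + (h/6)·(k1 + 2k2 + 2k3 + k4).
t=0.000000, p=-1.400000:
  k1 = f(0.000000, -1.400000) = -4.914000
  k2 = f(0.075000, -1.768550) = -6.859410
  k3 = f(0.075000, -1.914456) = -7.704642
  k4 = f(0.150000, -2.555696) = -11.924103
  p ← -1.400000 + (0.15/6)·(k1 + 2k2 + 2k3 + k4) = -2.549155
p(0.15) ≈ -2.5492

-2.5492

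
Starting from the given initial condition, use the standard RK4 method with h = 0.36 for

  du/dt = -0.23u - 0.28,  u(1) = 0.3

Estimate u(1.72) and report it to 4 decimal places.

RK4: k1 = f(t_n, u_n); k2 = f(t_n + h/2, u_n + (h/2)·k1); k3 = f(t_n + h/2, u_n + (h/2)·k2); k4 = f(t_n + h, u_n + h·k3); u_{n+1} = u_n + (h/6)·(k1 + 2k2 + 2k3 + k4).
t=1.000000, u=0.300000:
  k1 = f(1.000000, 0.300000) = -0.349000
  k2 = f(1.180000, 0.237180) = -0.334551
  k3 = f(1.180000, 0.239781) = -0.335150
  k4 = f(1.360000, 0.179346) = -0.321250
  u ← 0.300000 + (0.36/6)·(k1 + 2k2 + 2k3 + k4) = 0.179421
t=1.360000, u=0.179421:
  k1 = f(1.360000, 0.179421) = -0.321267
  k2 = f(1.540000, 0.121593) = -0.307966
  k3 = f(1.540000, 0.123987) = -0.308517
  k4 = f(1.720000, 0.068355) = -0.295722
  u ← 0.179421 + (0.36/6)·(k1 + 2k2 + 2k3 + k4) = 0.068424
u(1.72) ≈ 0.0684

0.0684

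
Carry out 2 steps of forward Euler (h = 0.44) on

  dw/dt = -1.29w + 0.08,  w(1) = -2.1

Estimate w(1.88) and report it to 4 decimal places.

-0.3422

Euler: w_{n+1} = w_n + h·f(t_n, w_n).
t=1.000000, w=-2.100000: f=2.789000 → w ← -2.100000 + 0.44·2.789000 = -0.872840
t=1.440000, w=-0.872840: f=1.205964 → w ← -0.872840 + 0.44·1.205964 = -0.342216
w(1.88) ≈ -0.3422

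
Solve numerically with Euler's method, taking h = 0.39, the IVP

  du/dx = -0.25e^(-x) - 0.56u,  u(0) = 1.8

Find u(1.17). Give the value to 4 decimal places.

0.7036

Euler: u_{n+1} = u_n + h·f(x_n, u_n).
x=0.000000, u=1.800000: f=-1.258000 → u ← 1.800000 + 0.39·(-1.258000) = 1.309380
x=0.390000, u=1.309380: f=-0.902517 → u ← 1.309380 + 0.39·(-0.902517) = 0.957398
x=0.780000, u=0.957398: f=-0.650745 → u ← 0.957398 + 0.39·(-0.650745) = 0.703608
u(1.17) ≈ 0.7036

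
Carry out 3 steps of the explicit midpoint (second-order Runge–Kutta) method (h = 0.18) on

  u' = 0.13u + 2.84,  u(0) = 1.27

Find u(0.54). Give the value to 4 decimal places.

Midpoint: k1 = f(s_n, u_n); k2 = f(s_n + h/2, u_n + (h/2)·k1); u_{n+1} = u_n + h·k2.
s=0.000000, u=1.270000:
  k1 = f(0.000000, 1.270000) = 3.005100
  k2 = f(0.090000, 1.540459) = 3.040260
  u ← 1.270000 + 0.18·3.040260 = 1.817247
s=0.180000, u=1.817247:
  k1 = f(0.180000, 1.817247) = 3.076242
  k2 = f(0.270000, 2.094109) = 3.112234
  u ← 1.817247 + 0.18·3.112234 = 2.377449
s=0.360000, u=2.377449:
  k1 = f(0.360000, 2.377449) = 3.149068
  k2 = f(0.450000, 2.660865) = 3.185912
  u ← 2.377449 + 0.18·3.185912 = 2.950913
u(0.54) ≈ 2.9509

2.9509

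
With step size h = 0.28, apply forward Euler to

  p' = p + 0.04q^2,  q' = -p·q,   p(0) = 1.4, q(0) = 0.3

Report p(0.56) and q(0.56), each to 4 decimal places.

2.2954, 0.0908

Euler on (p,q): p_{n+1} = p_n + h·p', q_{n+1} = q_n + h·q'.
0.000000: (1.400000, 0.300000); f=(1.403600, -0.420000) → (1.793008, 0.182400)
0.280000: (1.793008, 0.182400); f=(1.794339, -0.327045) → (2.295423, 0.090827)
(p(0.56), q(0.56)) ≈ (2.2954, 0.0908)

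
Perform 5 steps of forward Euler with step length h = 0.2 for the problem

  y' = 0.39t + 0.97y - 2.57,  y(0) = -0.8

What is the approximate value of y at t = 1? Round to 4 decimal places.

Euler: y_{n+1} = y_n + h·f(t_n, y_n).
t=0.000000, y=-0.800000: f=-3.346000 → y ← -0.800000 + 0.2·(-3.346000) = -1.469200
t=0.200000, y=-1.469200: f=-3.917124 → y ← -1.469200 + 0.2·(-3.917124) = -2.252625
t=0.400000, y=-2.252625: f=-4.599046 → y ← -2.252625 + 0.2·(-4.599046) = -3.172434
t=0.600000, y=-3.172434: f=-5.413261 → y ← -3.172434 + 0.2·(-5.413261) = -4.255086
t=0.800000, y=-4.255086: f=-6.385434 → y ← -4.255086 + 0.2·(-6.385434) = -5.532173
y(1) ≈ -5.5322

-5.5322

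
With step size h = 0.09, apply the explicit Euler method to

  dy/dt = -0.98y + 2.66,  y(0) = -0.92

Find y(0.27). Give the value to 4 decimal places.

Euler: y_{n+1} = y_n + h·f(t_n, y_n).
t=0.000000, y=-0.920000: f=3.561600 → y ← -0.920000 + 0.09·3.561600 = -0.599456
t=0.090000, y=-0.599456: f=3.247467 → y ← -0.599456 + 0.09·3.247467 = -0.307184
t=0.180000, y=-0.307184: f=2.961040 → y ← -0.307184 + 0.09·2.961040 = -0.040690
y(0.27) ≈ -0.0407

-0.0407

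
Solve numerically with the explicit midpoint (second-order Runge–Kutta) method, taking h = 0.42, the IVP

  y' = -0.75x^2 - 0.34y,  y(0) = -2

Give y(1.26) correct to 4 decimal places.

Midpoint: k1 = f(x_n, y_n); k2 = f(x_n + h/2, y_n + (h/2)·k1); y_{n+1} = y_n + h·k2.
x=0.000000, y=-2.000000:
  k1 = f(0.000000, -2.000000) = 0.680000
  k2 = f(0.210000, -1.857200) = 0.598373
  y ← -2.000000 + 0.42·0.598373 = -1.748683
x=0.420000, y=-1.748683:
  k1 = f(0.420000, -1.748683) = 0.462252
  k2 = f(0.630000, -1.651610) = 0.263873
  y ← -1.748683 + 0.42·0.263873 = -1.637857
x=0.840000, y=-1.637857:
  k1 = f(0.840000, -1.637857) = 0.027671
  k2 = f(1.050000, -1.632046) = -0.271979
  y ← -1.637857 + 0.42·(-0.271979) = -1.752088
y(1.26) ≈ -1.7521

-1.7521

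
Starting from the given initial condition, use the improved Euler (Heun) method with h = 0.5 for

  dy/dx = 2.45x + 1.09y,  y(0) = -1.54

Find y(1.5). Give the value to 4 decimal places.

-2.8978

Heun: k1 = f(x_n, y_n); k2 = f(x_n + h, y_n + h·k1); y_{n+1} = y_n + (h/2)·(k1 + k2).
x=0.000000, y=-1.540000:
  k1 = f(0.000000, -1.540000) = -1.678600
  k2 = f(0.500000, -2.379300) = -1.368437
  y ← -1.540000 + (0.5/2)·(-1.678600 + (-1.368437)) = -2.301759
x=0.500000, y=-2.301759:
  k1 = f(0.500000, -2.301759) = -1.283918
  k2 = f(1.000000, -2.943718) = -0.758653
  y ← -2.301759 + (0.5/2)·(-1.283918 + (-0.758653)) = -2.812402
x=1.000000, y=-2.812402:
  k1 = f(1.000000, -2.812402) = -0.615518
  k2 = f(1.500000, -3.120161) = 0.274025
  y ← -2.812402 + (0.5/2)·(-0.615518 + 0.274025) = -2.897775
y(1.5) ≈ -2.8978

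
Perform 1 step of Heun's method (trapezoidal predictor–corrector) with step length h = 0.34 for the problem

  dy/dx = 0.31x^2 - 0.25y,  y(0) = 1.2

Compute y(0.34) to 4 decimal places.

1.1084

Heun: k1 = f(x_n, y_n); k2 = f(x_n + h, y_n + h·k1); y_{n+1} = y_n + (h/2)·(k1 + k2).
x=0.000000, y=1.200000:
  k1 = f(0.000000, 1.200000) = -0.300000
  k2 = f(0.340000, 1.098000) = -0.238664
  y ← 1.200000 + (0.34/2)·(-0.300000 + (-0.238664)) = 1.108427
y(0.34) ≈ 1.1084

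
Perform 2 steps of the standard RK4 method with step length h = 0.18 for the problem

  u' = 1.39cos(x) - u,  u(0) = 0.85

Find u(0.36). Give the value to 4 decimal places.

RK4: k1 = f(x_n, u_n); k2 = f(x_n + h/2, u_n + (h/2)·k1); k3 = f(x_n + h/2, u_n + (h/2)·k2); k4 = f(x_n + h, u_n + h·k3); u_{n+1} = u_n + (h/6)·(k1 + 2k2 + 2k3 + k4).
x=0.000000, u=0.850000:
  k1 = f(0.000000, 0.850000) = 0.540000
  k2 = f(0.090000, 0.898600) = 0.485774
  k3 = f(0.090000, 0.893720) = 0.490655
  k4 = f(0.180000, 0.938318) = 0.429225
  u ← 0.850000 + (0.18/6)·(k1 + 2k2 + 2k3 + k4) = 0.937662
x=0.180000, u=0.937662:
  k1 = f(0.180000, 0.937662) = 0.429880
  k2 = f(0.270000, 0.976352) = 0.363290
  k3 = f(0.270000, 0.970359) = 0.369283
  k4 = f(0.360000, 1.004133) = 0.296763
  u ← 0.937662 + (0.18/6)·(k1 + 2k2 + 2k3 + k4) = 1.003416
u(0.36) ≈ 1.0034

1.0034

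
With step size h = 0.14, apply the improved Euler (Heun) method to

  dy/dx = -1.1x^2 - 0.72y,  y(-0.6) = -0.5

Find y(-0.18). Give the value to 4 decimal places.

Heun: k1 = f(x_n, y_n); k2 = f(x_n + h, y_n + h·k1); y_{n+1} = y_n + (h/2)·(k1 + k2).
x=-0.600000, y=-0.500000:
  k1 = f(-0.600000, -0.500000) = -0.036000
  k2 = f(-0.460000, -0.505040) = 0.130869
  y ← -0.500000 + (0.14/2)·(-0.036000 + 0.130869) = -0.493359
x=-0.460000, y=-0.493359:
  k1 = f(-0.460000, -0.493359) = 0.122459
  k2 = f(-0.320000, -0.476215) = 0.230235
  y ← -0.493359 + (0.14/2)·(0.122459 + 0.230235) = -0.468671
x=-0.320000, y=-0.468671:
  k1 = f(-0.320000, -0.468671) = 0.224803
  k2 = f(-0.180000, -0.437198) = 0.279143
  y ← -0.468671 + (0.14/2)·(0.224803 + 0.279143) = -0.433394
y(-0.18) ≈ -0.4334

-0.4334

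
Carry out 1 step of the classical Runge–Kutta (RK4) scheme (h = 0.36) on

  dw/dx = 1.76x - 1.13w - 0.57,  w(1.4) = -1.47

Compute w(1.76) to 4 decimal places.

-0.3186

RK4: k1 = f(x_n, w_n); k2 = f(x_n + h/2, w_n + (h/2)·k1); k3 = f(x_n + h/2, w_n + (h/2)·k2); k4 = f(x_n + h, w_n + h·k3); w_{n+1} = w_n + (h/6)·(k1 + 2k2 + 2k3 + k4).
x=1.400000, w=-1.470000:
  k1 = f(1.400000, -1.470000) = 3.555100
  k2 = f(1.580000, -0.830082) = 3.148793
  k3 = f(1.580000, -0.903217) = 3.231436
  k4 = f(1.760000, -0.306683) = 2.874152
  w ← -1.470000 + (0.36/6)·(k1 + 2k2 + 2k3 + k4) = -0.318617
w(1.76) ≈ -0.3186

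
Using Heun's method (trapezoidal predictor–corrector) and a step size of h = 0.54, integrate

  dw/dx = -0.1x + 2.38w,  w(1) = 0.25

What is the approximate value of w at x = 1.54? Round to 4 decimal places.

Heun: k1 = f(x_n, w_n); k2 = f(x_n + h, w_n + h·k1); w_{n+1} = w_n + (h/2)·(k1 + k2).
x=1.000000, w=0.250000:
  k1 = f(1.000000, 0.250000) = 0.495000
  k2 = f(1.540000, 0.517300) = 1.077174
  w ← 0.250000 + (0.54/2)·(0.495000 + 1.077174) = 0.674487
w(1.54) ≈ 0.6745

0.6745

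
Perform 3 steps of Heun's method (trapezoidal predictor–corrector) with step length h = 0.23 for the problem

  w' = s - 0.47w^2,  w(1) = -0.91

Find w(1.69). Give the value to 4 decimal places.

Heun: k1 = f(s_n, w_n); k2 = f(s_n + h, w_n + h·k1); w_{n+1} = w_n + (h/2)·(k1 + k2).
s=1.000000, w=-0.910000:
  k1 = f(1.000000, -0.910000) = 0.610793
  k2 = f(1.230000, -0.769518) = 0.951686
  w ← -0.910000 + (0.23/2)·(0.610793 + 0.951686) = -0.730315
s=1.230000, w=-0.730315:
  k1 = f(1.230000, -0.730315) = 0.979321
  k2 = f(1.460000, -0.505071) = 1.340104
  w ← -0.730315 + (0.23/2)·(0.979321 + 1.340104) = -0.463581
s=1.460000, w=-0.463581:
  k1 = f(1.460000, -0.463581) = 1.358994
  k2 = f(1.690000, -0.151012) = 1.679282
  w ← -0.463581 + (0.23/2)·(1.358994 + 1.679282) = -0.114179
w(1.69) ≈ -0.1142

-0.1142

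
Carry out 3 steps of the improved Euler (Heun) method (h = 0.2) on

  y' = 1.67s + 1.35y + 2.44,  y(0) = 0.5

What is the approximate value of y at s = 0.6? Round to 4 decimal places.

3.7225

Heun: k1 = f(s_n, y_n); k2 = f(s_n + h, y_n + h·k1); y_{n+1} = y_n + (h/2)·(k1 + k2).
s=0.000000, y=0.500000:
  k1 = f(0.000000, 0.500000) = 3.115000
  k2 = f(0.200000, 1.123000) = 4.290050
  y ← 0.500000 + (0.2/2)·(3.115000 + 4.290050) = 1.240505
s=0.200000, y=1.240505:
  k1 = f(0.200000, 1.240505) = 4.448682
  k2 = f(0.400000, 2.130241) = 5.983826
  y ← 1.240505 + (0.2/2)·(4.448682 + 5.983826) = 2.283756
s=0.400000, y=2.283756:
  k1 = f(0.400000, 2.283756) = 6.191070
  k2 = f(0.600000, 3.521970) = 8.196659
  y ← 2.283756 + (0.2/2)·(6.191070 + 8.196659) = 3.722529
y(0.6) ≈ 3.7225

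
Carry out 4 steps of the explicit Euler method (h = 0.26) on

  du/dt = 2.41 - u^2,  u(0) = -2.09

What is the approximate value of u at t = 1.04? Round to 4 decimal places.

-17.8234

Euler: u_{n+1} = u_n + h·f(t_n, u_n).
t=0.000000, u=-2.090000: f=-1.958100 → u ← -2.090000 + 0.26·(-1.958100) = -2.599106
t=0.260000, u=-2.599106: f=-4.345352 → u ← -2.599106 + 0.26·(-4.345352) = -3.728898
t=0.520000, u=-3.728898: f=-11.494677 → u ← -3.728898 + 0.26·(-11.494677) = -6.717513
t=0.780000, u=-6.717513: f=-42.714987 → u ← -6.717513 + 0.26·(-42.714987) = -17.823410
u(1.04) ≈ -17.8234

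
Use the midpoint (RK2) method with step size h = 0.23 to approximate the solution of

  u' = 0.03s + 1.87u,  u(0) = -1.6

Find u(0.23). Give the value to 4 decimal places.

Midpoint: k1 = f(s_n, u_n); k2 = f(s_n + h/2, u_n + (h/2)·k1); u_{n+1} = u_n + h·k2.
s=0.000000, u=-1.600000:
  k1 = f(0.000000, -1.600000) = -2.992000
  k2 = f(0.115000, -1.944080) = -3.631980
  u ← -1.600000 + 0.23·(-3.631980) = -2.435355
u(0.23) ≈ -2.4354

-2.4354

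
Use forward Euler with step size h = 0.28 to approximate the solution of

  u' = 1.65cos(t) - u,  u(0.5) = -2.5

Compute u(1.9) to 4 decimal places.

-0.0817

Euler: u_{n+1} = u_n + h·f(t_n, u_n).
t=0.500000, u=-2.500000: f=3.948011 → u ← -2.500000 + 0.28·3.948011 = -1.394557
t=0.780000, u=-1.394557: f=2.567564 → u ← -1.394557 + 0.28·2.567564 = -0.675639
t=1.060000, u=-0.675639: f=1.482278 → u ← -0.675639 + 0.28·1.482278 = -0.260601
t=1.340000, u=-0.260601: f=0.638043 → u ← -0.260601 + 0.28·0.638043 = -0.081949
t=1.620000, u=-0.081949: f=0.000796 → u ← -0.081949 + 0.28·0.000796 = -0.081726
u(1.9) ≈ -0.0817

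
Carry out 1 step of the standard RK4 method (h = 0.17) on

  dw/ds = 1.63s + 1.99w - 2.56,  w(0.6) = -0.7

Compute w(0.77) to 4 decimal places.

-1.2753

RK4: k1 = f(s_n, w_n); k2 = f(s_n + h/2, w_n + (h/2)·k1); k3 = f(s_n + h/2, w_n + (h/2)·k2); k4 = f(s_n + h, w_n + h·k3); w_{n+1} = w_n + (h/6)·(k1 + 2k2 + 2k3 + k4).
s=0.600000, w=-0.700000:
  k1 = f(0.600000, -0.700000) = -2.975000
  k2 = f(0.685000, -0.952875) = -3.339671
  k3 = f(0.685000, -0.983872) = -3.401355
  k4 = f(0.770000, -1.278230) = -3.848579
  w ← -0.700000 + (0.17/6)·(k1 + 2k2 + 2k3 + k4) = -1.275326
w(0.77) ≈ -1.2753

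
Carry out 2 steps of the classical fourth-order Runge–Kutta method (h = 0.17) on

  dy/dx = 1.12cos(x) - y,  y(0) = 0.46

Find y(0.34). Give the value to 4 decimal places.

RK4: k1 = f(x_n, y_n); k2 = f(x_n + h/2, y_n + (h/2)·k1); k3 = f(x_n + h/2, y_n + (h/2)·k2); k4 = f(x_n + h, y_n + h·k3); y_{n+1} = y_n + (h/6)·(k1 + 2k2 + 2k3 + k4).
x=0.000000, y=0.460000:
  k1 = f(0.000000, 0.460000) = 0.660000
  k2 = f(0.085000, 0.516100) = 0.599856
  k3 = f(0.085000, 0.510988) = 0.604969
  k4 = f(0.170000, 0.562845) = 0.541010
  y ← 0.460000 + (0.17/6)·(k1 + 2k2 + 2k3 + k4) = 0.562302
x=0.170000, y=0.562302:
  k1 = f(0.170000, 0.562302) = 0.541553
  k2 = f(0.255000, 0.608334) = 0.475449
  k3 = f(0.255000, 0.602715) = 0.481068
  k4 = f(0.340000, 0.644084) = 0.411802
  y ← 0.562302 + (0.17/6)·(k1 + 2k2 + 2k3 + k4) = 0.643516
y(0.34) ≈ 0.6435

0.6435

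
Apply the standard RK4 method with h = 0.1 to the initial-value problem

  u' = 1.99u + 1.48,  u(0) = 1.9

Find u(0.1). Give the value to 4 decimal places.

2.4821

RK4: k1 = f(s_n, u_n); k2 = f(s_n + h/2, u_n + (h/2)·k1); k3 = f(s_n + h/2, u_n + (h/2)·k2); k4 = f(s_n + h, u_n + h·k3); u_{n+1} = u_n + (h/6)·(k1 + 2k2 + 2k3 + k4).
s=0.000000, u=1.900000:
  k1 = f(0.000000, 1.900000) = 5.261000
  k2 = f(0.050000, 2.163050) = 5.784470
  k3 = f(0.050000, 2.189223) = 5.836555
  k4 = f(0.100000, 2.483655) = 6.422474
  u ← 1.900000 + (0.1/6)·(k1 + 2k2 + 2k3 + k4) = 2.482092
u(0.1) ≈ 2.4821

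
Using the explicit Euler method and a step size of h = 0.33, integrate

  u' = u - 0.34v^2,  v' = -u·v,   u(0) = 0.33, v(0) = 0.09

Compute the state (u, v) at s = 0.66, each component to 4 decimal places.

Euler on (u,v): u_{n+1} = u_n + h·u', v_{n+1} = v_n + h·v'.
0.000000: (0.330000, 0.090000); f=(0.327246, -0.029700) → (0.437991, 0.080199)
0.330000: (0.437991, 0.080199); f=(0.435804, -0.035126) → (0.581807, 0.068607)
(u(0.66), v(0.66)) ≈ (0.5818, 0.0686)

0.5818, 0.0686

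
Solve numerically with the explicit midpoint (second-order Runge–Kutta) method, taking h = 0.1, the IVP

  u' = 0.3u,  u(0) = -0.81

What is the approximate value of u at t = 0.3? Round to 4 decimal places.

Midpoint: k1 = f(t_n, u_n); k2 = f(t_n + h/2, u_n + (h/2)·k1); u_{n+1} = u_n + h·k2.
t=0.000000, u=-0.810000:
  k1 = f(0.000000, -0.810000) = -0.243000
  k2 = f(0.050000, -0.822150) = -0.246645
  u ← -0.810000 + 0.1·(-0.246645) = -0.834665
t=0.100000, u=-0.834665:
  k1 = f(0.100000, -0.834665) = -0.250399
  k2 = f(0.150000, -0.847184) = -0.254155
  u ← -0.834665 + 0.1·(-0.254155) = -0.860080
t=0.200000, u=-0.860080:
  k1 = f(0.200000, -0.860080) = -0.258024
  k2 = f(0.250000, -0.872981) = -0.261894
  u ← -0.860080 + 0.1·(-0.261894) = -0.886269
u(0.3) ≈ -0.8863

-0.8863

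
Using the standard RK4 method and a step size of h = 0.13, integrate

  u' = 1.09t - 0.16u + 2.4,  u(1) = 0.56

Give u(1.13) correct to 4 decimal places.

RK4: k1 = f(t_n, u_n); k2 = f(t_n + h/2, u_n + (h/2)·k1); k3 = f(t_n + h/2, u_n + (h/2)·k2); k4 = f(t_n + h, u_n + h·k3); u_{n+1} = u_n + (h/6)·(k1 + 2k2 + 2k3 + k4).
t=1.000000, u=0.560000:
  k1 = f(1.000000, 0.560000) = 3.400400
  k2 = f(1.065000, 0.781026) = 3.435886
  k3 = f(1.065000, 0.783333) = 3.435517
  k4 = f(1.130000, 1.006617) = 3.470641
  u ← 0.560000 + (0.13/6)·(k1 + 2k2 + 2k3 + k4) = 1.006633
u(1.13) ≈ 1.0066

1.0066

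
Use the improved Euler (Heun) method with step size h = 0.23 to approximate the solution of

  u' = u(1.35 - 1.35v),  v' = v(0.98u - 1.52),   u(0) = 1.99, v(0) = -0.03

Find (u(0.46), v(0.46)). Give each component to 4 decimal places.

3.7533, -0.0506

Heun on (u,v): k1 = f(x_n, state_n); k2 = f(x_n + h, state_n + h·k1); state_{n+1} = state_n + (h/2)·(k1 + k2).
0.000000: (1.990000, -0.030000)
  k1 = (2.767095, -0.012906)
  predictor → (2.626432, -0.032968)
  k2 = (3.662578, -0.034745)
  → (2.729412, -0.035480)
0.230000: (2.729412, -0.035480)
  k1 = (3.815440, -0.040973)
  predictor → (3.606964, -0.044904)
  k2 = (5.088055, -0.090473)
  → (3.753314, -0.050596)
(u(0.46), v(0.46)) ≈ (3.7533, -0.0506)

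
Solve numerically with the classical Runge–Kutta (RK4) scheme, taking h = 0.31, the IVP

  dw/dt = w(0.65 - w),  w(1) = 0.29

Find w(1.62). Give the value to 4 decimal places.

RK4: k1 = f(t_n, w_n); k2 = f(t_n + h/2, w_n + (h/2)·k1); k3 = f(t_n + h/2, w_n + (h/2)·k2); k4 = f(t_n + h, w_n + h·k3); w_{n+1} = w_n + (h/6)·(k1 + 2k2 + 2k3 + k4).
t=1.000000, w=0.290000:
  k1 = f(1.000000, 0.290000) = 0.104400
  k2 = f(1.155000, 0.306182) = 0.105271
  k3 = f(1.155000, 0.306317) = 0.105276
  k4 = f(1.310000, 0.322636) = 0.105619
  w ← 0.290000 + (0.31/6)·(k1 + 2k2 + 2k3 + k4) = 0.322608
t=1.310000, w=0.322608:
  k1 = f(1.310000, 0.322608) = 0.105619
  k2 = f(1.465000, 0.338978) = 0.105430
  k3 = f(1.465000, 0.338949) = 0.105430
  k4 = f(1.620000, 0.355291) = 0.104707
  w ← 0.322608 + (0.31/6)·(k1 + 2k2 + 2k3 + k4) = 0.355263
w(1.62) ≈ 0.3553

0.3553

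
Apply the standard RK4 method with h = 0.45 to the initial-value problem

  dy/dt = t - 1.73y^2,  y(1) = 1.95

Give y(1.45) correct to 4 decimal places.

0.7357

RK4: k1 = f(t_n, y_n); k2 = f(t_n + h/2, y_n + (h/2)·k1); k3 = f(t_n + h/2, y_n + (h/2)·k2); k4 = f(t_n + h, y_n + h·k3); y_{n+1} = y_n + (h/6)·(k1 + 2k2 + 2k3 + k4).
t=1.000000, y=1.950000:
  k1 = f(1.000000, 1.950000) = -5.578325
  k2 = f(1.225000, 0.694877) = 0.389663
  k3 = f(1.225000, 2.037674) = -5.958160
  k4 = f(1.450000, -0.731172) = 0.525120
  y ← 1.950000 + (0.45/6)·(k1 + 2k2 + 2k3 + k4) = 0.735735
y(1.45) ≈ 0.7357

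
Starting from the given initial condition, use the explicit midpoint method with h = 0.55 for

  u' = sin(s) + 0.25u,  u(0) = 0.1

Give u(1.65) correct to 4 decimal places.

Midpoint: k1 = f(s_n, u_n); k2 = f(s_n + h/2, u_n + (h/2)·k1); u_{n+1} = u_n + h·k2.
s=0.000000, u=0.100000:
  k1 = f(0.000000, 0.100000) = 0.025000
  k2 = f(0.275000, 0.106875) = 0.298266
  u ← 0.100000 + 0.55·0.298266 = 0.264046
s=0.550000, u=0.264046:
  k1 = f(0.550000, 0.264046) = 0.588699
  k2 = f(0.825000, 0.425938) = 0.841032
  u ← 0.264046 + 0.55·0.841032 = 0.726614
s=1.100000, u=0.726614:
  k1 = f(1.100000, 0.726614) = 1.072861
  k2 = f(1.375000, 1.021651) = 1.236306
  u ← 0.726614 + 0.55·1.236306 = 1.406582
u(1.65) ≈ 1.4066

1.4066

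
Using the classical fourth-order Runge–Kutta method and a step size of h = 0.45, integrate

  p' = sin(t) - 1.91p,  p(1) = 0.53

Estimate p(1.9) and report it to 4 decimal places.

RK4: k1 = f(t_n, p_n); k2 = f(t_n + h/2, p_n + (h/2)·k1); k3 = f(t_n + h/2, p_n + (h/2)·k2); k4 = f(t_n + h, p_n + h·k3); p_{n+1} = p_n + (h/6)·(k1 + 2k2 + 2k3 + k4).
t=1.000000, p=0.530000:
  k1 = f(1.000000, 0.530000) = -0.170829
  k2 = f(1.225000, 0.491563) = 0.001920
  k3 = f(1.225000, 0.530432) = -0.072319
  k4 = f(1.450000, 0.497456) = 0.042571
  p ← 0.530000 + (0.45/6)·(k1 + 2k2 + 2k3 + k4) = 0.509821
t=1.450000, p=0.509821:
  k1 = f(1.450000, 0.509821) = 0.018955
  k2 = f(1.675000, 0.514086) = 0.012672
  k3 = f(1.675000, 0.512672) = 0.015372
  k4 = f(1.900000, 0.516738) = -0.040670
  p ← 0.509821 + (0.45/6)·(k1 + 2k2 + 2k3 + k4) = 0.512399
p(1.9) ≈ 0.5124

0.5124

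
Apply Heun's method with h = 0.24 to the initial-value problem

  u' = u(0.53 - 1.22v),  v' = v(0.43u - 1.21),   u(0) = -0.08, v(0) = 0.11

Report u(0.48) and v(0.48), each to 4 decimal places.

-0.0983, 0.0611

Heun on (u,v): k1 = f(t_n, state_n); k2 = f(t_n + h, state_n + h·k1); state_{n+1} = state_n + (h/2)·(k1 + k2).
0.000000: (-0.080000, 0.110000)
  k1 = (-0.031664, -0.136884)
  predictor → (-0.087599, 0.077148)
  k2 = (-0.038183, -0.096255)
  → (-0.088382, 0.082023)
0.240000: (-0.088382, 0.082023)
  k1 = (-0.037998, -0.102365)
  predictor → (-0.097501, 0.057456)
  k2 = (-0.044841, -0.071930)
  → (-0.098322, 0.061108)
(u(0.48), v(0.48)) ≈ (-0.0983, 0.0611)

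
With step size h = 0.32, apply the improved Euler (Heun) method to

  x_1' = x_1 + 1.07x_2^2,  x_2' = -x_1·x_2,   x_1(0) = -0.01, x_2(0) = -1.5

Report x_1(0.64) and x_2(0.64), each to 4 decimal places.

Heun on (x_1,x_2): k1 = f(t_n, state_n); k2 = f(t_n + h, state_n + h·k1); state_{n+1} = state_n + (h/2)·(k1 + k2).
0.000000: (-0.010000, -1.500000)
  k1 = (2.397500, -0.015000)
  predictor → (0.757200, -1.504800)
  k2 = (3.180133, 1.139435)
  → (0.882421, -1.320090)
0.320000: (0.882421, -1.320090)
  k1 = (2.747045, 1.164876)
  predictor → (1.761476, -0.947330)
  k2 = (2.721730, 1.668699)
  → (1.757425, -0.866718)
(x_1(0.64), x_2(0.64)) ≈ (1.7574, -0.8667)

1.7574, -0.8667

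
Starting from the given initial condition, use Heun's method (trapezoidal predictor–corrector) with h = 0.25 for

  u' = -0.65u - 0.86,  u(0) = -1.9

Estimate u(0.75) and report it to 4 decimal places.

-1.6783

Heun: k1 = f(t_n, u_n); k2 = f(t_n + h, u_n + h·k1); u_{n+1} = u_n + (h/2)·(k1 + k2).
t=0.000000, u=-1.900000:
  k1 = f(0.000000, -1.900000) = 0.375000
  k2 = f(0.250000, -1.806250) = 0.314063
  u ← -1.900000 + (0.25/2)·(0.375000 + 0.314063) = -1.813867
t=0.250000, u=-1.813867:
  k1 = f(0.250000, -1.813867) = 0.319014
  k2 = f(0.500000, -1.734114) = 0.267174
  u ← -1.813867 + (0.25/2)·(0.319014 + 0.267174) = -1.740594
t=0.500000, u=-1.740594:
  k1 = f(0.500000, -1.740594) = 0.271386
  k2 = f(0.750000, -1.672747) = 0.227286
  u ← -1.740594 + (0.25/2)·(0.271386 + 0.227286) = -1.678260
u(0.75) ≈ -1.6783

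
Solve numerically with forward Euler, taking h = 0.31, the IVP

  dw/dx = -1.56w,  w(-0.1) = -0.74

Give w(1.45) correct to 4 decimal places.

-0.0272

Euler: w_{n+1} = w_n + h·f(x_n, w_n).
x=-0.100000, w=-0.740000: f=1.154400 → w ← -0.740000 + 0.31·1.154400 = -0.382136
x=0.210000, w=-0.382136: f=0.596132 → w ← -0.382136 + 0.31·0.596132 = -0.197335
x=0.520000, w=-0.197335: f=0.307843 → w ← -0.197335 + 0.31·0.307843 = -0.101904
x=0.830000, w=-0.101904: f=0.158970 → w ← -0.101904 + 0.31·0.158970 = -0.052623
x=1.140000, w=-0.052623: f=0.082092 → w ← -0.052623 + 0.31·0.082092 = -0.027175
w(1.45) ≈ -0.0272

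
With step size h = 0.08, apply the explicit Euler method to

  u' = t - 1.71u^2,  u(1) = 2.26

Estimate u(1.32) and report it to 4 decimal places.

Euler: u_{n+1} = u_n + h·f(t_n, u_n).
t=1.000000, u=2.260000: f=-7.733996 → u ← 2.260000 + 0.08·(-7.733996) = 1.641280
t=1.080000, u=1.641280: f=-3.526400 → u ← 1.641280 + 0.08·(-3.526400) = 1.359168
t=1.160000, u=1.359168: f=-1.998949 → u ← 1.359168 + 0.08·(-1.998949) = 1.199252
t=1.240000, u=1.199252: f=-1.219333 → u ← 1.199252 + 0.08·(-1.219333) = 1.101706
u(1.32) ≈ 1.1017

1.1017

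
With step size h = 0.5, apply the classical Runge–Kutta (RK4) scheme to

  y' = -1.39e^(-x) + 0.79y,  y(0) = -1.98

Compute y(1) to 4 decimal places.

-5.7878

RK4: k1 = f(x_n, y_n); k2 = f(x_n + h/2, y_n + (h/2)·k1); k3 = f(x_n + h/2, y_n + (h/2)·k2); k4 = f(x_n + h, y_n + h·k3); y_{n+1} = y_n + (h/6)·(k1 + 2k2 + 2k3 + k4).
x=0.000000, y=-1.980000:
  k1 = f(0.000000, -1.980000) = -2.954200
  k2 = f(0.250000, -2.718550) = -3.230188
  k3 = f(0.250000, -2.787547) = -3.284695
  k4 = f(0.500000, -3.622348) = -3.704732
  y ← -1.980000 + (0.5/6)·(k1 + 2k2 + 2k3 + k4) = -3.620725
x=0.500000, y=-3.620725:
  k1 = f(0.500000, -3.620725) = -3.703450
  k2 = f(0.750000, -4.546587) = -4.248394
  k3 = f(0.750000, -4.682823) = -4.356020
  k4 = f(1.000000, -5.798735) = -5.092353
  y ← -3.620725 + (0.5/6)·(k1 + 2k2 + 2k3 + k4) = -5.787777
y(1) ≈ -5.7878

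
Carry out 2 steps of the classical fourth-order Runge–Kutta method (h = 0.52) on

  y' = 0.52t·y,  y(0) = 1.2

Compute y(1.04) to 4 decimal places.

1.5897

RK4: k1 = f(t_n, y_n); k2 = f(t_n + h/2, y_n + (h/2)·k1); k3 = f(t_n + h/2, y_n + (h/2)·k2); k4 = f(t_n + h, y_n + h·k3); y_{n+1} = y_n + (h/6)·(k1 + 2k2 + 2k3 + k4).
t=0.000000, y=1.200000:
  k1 = f(0.000000, 1.200000) = 0.000000
  k2 = f(0.260000, 1.200000) = 0.162240
  k3 = f(0.260000, 1.242182) = 0.167943
  k4 = f(0.520000, 1.287330) = 0.348094
  y ← 1.200000 + (0.52/6)·(k1 + 2k2 + 2k3 + k4) = 1.287400
t=0.520000, y=1.287400:
  k1 = f(0.520000, 1.287400) = 0.348113
  k2 = f(0.780000, 1.377909) = 0.558880
  k3 = f(0.780000, 1.432709) = 0.581107
  k4 = f(1.040000, 1.589575) = 0.859642
  y ← 1.287400 + (0.52/6)·(k1 + 2k2 + 2k3 + k4) = 1.589670
y(1.04) ≈ 1.5897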